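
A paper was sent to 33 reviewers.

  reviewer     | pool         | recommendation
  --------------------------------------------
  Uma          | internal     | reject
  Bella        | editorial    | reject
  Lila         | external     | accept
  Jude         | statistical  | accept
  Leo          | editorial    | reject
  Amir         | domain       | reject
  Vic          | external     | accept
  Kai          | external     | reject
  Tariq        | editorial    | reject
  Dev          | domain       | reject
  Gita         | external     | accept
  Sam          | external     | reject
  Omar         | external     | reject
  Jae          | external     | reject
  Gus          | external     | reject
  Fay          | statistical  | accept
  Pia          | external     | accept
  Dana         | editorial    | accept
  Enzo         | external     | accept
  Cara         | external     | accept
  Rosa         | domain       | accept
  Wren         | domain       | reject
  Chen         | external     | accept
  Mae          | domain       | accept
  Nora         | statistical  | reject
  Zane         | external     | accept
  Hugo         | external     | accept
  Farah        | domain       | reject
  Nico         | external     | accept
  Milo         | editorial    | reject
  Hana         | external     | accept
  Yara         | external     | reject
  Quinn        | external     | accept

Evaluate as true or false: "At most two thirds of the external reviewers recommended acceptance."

The determiner here denotes the relation: |A ∩ B| / |A| ≤ 2/3.
|A| = 18, |A ∩ B| = 12, |A ∖ B| = 6.
|A ∩ B|/|A| = 12/18, so the statement is true.

True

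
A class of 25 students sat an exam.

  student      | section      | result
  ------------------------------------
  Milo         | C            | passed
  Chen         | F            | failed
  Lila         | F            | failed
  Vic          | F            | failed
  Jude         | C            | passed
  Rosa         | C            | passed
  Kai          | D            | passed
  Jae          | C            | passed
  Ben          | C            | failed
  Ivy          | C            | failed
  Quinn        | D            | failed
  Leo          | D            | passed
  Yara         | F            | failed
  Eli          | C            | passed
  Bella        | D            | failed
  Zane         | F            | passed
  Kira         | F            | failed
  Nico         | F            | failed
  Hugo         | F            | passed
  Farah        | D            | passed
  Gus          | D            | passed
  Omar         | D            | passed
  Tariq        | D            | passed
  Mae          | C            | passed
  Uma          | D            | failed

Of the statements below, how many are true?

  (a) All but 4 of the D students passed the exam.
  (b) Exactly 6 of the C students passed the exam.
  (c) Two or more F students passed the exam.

(a) D: |A| = 9, |A ∩ B| = 6; needs |A ∖ B| = 4 — false.
(b) C: |A| = 8, |A ∩ B| = 6; needs |A ∩ B| = 6 — true.
(c) F: |A| = 8, |A ∩ B| = 2; needs |A ∩ B| ≥ 2 — true.

2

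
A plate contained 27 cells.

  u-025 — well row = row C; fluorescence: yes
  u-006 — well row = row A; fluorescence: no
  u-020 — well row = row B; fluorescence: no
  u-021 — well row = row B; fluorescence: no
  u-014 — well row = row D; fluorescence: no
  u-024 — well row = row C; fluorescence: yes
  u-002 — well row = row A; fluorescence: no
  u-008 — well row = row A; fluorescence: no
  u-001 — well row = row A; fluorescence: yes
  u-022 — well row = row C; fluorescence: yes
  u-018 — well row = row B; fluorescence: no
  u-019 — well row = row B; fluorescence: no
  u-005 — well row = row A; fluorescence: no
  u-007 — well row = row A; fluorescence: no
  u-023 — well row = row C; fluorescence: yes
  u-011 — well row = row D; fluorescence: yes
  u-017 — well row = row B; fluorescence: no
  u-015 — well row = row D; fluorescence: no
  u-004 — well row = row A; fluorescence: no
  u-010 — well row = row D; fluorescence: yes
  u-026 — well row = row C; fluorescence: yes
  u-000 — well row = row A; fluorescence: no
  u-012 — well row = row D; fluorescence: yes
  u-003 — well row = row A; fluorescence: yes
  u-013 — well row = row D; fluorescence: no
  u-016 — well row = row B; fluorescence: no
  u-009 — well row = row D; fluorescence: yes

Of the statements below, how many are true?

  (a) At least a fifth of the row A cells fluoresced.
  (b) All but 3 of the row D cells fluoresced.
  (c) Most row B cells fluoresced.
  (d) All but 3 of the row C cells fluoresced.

2

(a) row A: |A| = 9, |A ∩ B| = 2; needs |A ∩ B| / |A| ≥ 1/5 — true.
(b) row D: |A| = 7, |A ∩ B| = 4; needs |A ∖ B| = 3 — true.
(c) row B: |A| = 6, |A ∩ B| = 0; needs |A ∩ B| > |A ∖ B| — false.
(d) row C: |A| = 5, |A ∩ B| = 5; needs |A ∖ B| = 3 — false.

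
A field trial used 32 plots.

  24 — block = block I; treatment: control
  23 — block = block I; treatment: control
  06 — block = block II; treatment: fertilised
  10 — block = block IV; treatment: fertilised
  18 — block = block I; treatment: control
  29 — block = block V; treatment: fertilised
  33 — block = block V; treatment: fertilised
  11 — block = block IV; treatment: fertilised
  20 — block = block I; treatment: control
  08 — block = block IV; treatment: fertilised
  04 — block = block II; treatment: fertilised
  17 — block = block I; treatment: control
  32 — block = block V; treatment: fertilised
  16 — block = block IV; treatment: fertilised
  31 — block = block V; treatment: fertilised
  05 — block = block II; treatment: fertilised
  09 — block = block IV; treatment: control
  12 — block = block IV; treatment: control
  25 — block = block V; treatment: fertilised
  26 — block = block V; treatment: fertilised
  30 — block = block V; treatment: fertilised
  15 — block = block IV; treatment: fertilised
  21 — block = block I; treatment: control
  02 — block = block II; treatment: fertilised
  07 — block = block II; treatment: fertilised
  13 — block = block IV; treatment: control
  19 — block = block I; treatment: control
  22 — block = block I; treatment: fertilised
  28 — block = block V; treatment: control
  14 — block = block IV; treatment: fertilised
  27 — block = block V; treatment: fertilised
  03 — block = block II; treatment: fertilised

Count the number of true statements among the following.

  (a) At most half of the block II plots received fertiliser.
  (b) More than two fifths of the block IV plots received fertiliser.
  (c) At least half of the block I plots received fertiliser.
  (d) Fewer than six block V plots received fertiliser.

(a) block II: |A| = 6, |A ∩ B| = 6; needs |A ∩ B| ≤ |A ∖ B| — false.
(b) block IV: |A| = 9, |A ∩ B| = 6; needs |A ∩ B| / |A| > 2/5 — true.
(c) block I: |A| = 8, |A ∩ B| = 1; needs |A ∩ B| ≥ |A ∖ B| — false.
(d) block V: |A| = 9, |A ∩ B| = 8; needs |A ∩ B| < 6 — false.

1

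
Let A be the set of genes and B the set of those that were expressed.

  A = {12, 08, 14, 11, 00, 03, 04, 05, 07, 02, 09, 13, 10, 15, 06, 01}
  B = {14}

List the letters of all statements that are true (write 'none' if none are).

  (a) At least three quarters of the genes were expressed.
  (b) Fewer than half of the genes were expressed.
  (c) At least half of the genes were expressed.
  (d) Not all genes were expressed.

|A| = 16, |A ∩ B| = 1, |A ∖ B| = 15.
(a) |A ∩ B| / |A| ≥ 3/4: fails.
(b) |A ∩ B| < |A ∖ B|: holds.
(c) |A ∩ B| ≥ |A ∖ B|: fails.
(d) A ⊄ B (|A ∖ B| ≥ 1): holds.

(b), (d)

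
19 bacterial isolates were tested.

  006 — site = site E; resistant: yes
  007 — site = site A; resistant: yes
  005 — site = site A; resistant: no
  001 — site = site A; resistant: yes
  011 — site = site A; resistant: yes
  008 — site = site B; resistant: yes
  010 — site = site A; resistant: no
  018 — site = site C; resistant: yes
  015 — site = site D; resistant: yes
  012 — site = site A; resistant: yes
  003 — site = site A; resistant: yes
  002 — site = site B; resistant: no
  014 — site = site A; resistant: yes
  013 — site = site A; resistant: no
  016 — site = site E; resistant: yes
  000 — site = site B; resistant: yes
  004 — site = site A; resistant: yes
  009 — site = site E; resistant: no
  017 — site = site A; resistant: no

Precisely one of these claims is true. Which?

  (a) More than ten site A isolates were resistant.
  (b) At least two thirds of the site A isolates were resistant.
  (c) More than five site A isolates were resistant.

|A| = 11, |A ∩ B| = 7, |A ∖ B| = 4.
(a) requires |A ∩ B| > 10: false.
(b) requires |A ∩ B| / |A| ≥ 2/3: false.
(c) requires |A ∩ B| > 5: true.

(c)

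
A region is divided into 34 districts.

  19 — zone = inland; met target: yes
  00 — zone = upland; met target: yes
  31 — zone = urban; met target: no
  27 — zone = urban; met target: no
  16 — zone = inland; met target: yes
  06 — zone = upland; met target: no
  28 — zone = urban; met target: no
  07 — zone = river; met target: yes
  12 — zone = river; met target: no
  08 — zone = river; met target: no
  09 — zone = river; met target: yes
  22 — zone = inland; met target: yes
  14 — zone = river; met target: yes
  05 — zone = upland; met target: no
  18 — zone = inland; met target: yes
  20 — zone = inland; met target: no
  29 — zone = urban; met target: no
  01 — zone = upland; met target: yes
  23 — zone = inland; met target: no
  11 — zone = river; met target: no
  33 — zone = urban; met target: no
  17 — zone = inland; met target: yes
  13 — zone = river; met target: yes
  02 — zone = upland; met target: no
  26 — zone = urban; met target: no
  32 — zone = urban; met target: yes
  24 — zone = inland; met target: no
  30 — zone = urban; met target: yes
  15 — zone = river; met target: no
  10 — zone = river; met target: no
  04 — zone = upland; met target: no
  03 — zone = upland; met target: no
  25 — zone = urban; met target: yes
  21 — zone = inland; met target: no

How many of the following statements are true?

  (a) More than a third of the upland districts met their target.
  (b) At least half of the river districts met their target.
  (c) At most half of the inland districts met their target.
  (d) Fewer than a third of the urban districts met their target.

(a) upland: |A| = 7, |A ∩ B| = 2; needs |A ∩ B| / |A| > 1/3 — false.
(b) river: |A| = 9, |A ∩ B| = 4; needs |A ∩ B| ≥ |A ∖ B| — false.
(c) inland: |A| = 9, |A ∩ B| = 5; needs |A ∩ B| ≤ |A ∖ B| — false.
(d) urban: |A| = 9, |A ∩ B| = 3; needs |A ∩ B| / |A| < 1/3 — false.

0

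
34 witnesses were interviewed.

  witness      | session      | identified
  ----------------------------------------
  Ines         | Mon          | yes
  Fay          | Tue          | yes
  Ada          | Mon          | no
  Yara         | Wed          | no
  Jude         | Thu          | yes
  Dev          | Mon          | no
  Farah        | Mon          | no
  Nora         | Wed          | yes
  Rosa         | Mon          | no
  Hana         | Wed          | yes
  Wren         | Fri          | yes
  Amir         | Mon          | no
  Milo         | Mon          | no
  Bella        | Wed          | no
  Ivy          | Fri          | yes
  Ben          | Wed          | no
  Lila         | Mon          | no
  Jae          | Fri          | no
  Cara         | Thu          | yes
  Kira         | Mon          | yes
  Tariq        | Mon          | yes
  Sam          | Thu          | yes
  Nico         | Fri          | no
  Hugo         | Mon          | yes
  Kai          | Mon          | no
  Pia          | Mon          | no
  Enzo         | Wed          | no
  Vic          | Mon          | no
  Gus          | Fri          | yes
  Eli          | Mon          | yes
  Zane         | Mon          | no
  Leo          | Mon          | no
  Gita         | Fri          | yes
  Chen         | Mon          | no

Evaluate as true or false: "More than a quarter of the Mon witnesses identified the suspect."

True

'More than a quarter of the Mon witnesses identified the suspect' holds iff |A ∩ B| / |A| > 1/4.
|A| = 18, |A ∩ B| = 5, |A ∖ B| = 13.
|A ∩ B|/|A| = 5/18, so the statement is true.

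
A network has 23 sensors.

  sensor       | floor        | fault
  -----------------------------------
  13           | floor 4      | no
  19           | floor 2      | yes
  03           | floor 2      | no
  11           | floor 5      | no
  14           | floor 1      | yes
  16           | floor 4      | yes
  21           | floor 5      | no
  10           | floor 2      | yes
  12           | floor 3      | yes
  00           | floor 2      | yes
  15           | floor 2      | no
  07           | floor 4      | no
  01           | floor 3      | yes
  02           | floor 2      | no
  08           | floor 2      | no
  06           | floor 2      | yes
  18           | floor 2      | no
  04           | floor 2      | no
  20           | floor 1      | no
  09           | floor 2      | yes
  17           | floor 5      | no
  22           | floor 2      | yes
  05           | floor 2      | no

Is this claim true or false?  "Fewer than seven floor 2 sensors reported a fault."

True

'Fewer than seven floor 2 sensors reported a fault' holds iff |A ∩ B| < 7.
A (the restrictor) = {19, 03, 10, 00, 15, 02, 08, 06, 18, 04, 09, 22, 05}, |A| = 13.
A ∩ B = {19, 10, 00, 06, 09, 22}, so |A ∩ B| = 6.
|A ∩ B| = 6, so the statement is true.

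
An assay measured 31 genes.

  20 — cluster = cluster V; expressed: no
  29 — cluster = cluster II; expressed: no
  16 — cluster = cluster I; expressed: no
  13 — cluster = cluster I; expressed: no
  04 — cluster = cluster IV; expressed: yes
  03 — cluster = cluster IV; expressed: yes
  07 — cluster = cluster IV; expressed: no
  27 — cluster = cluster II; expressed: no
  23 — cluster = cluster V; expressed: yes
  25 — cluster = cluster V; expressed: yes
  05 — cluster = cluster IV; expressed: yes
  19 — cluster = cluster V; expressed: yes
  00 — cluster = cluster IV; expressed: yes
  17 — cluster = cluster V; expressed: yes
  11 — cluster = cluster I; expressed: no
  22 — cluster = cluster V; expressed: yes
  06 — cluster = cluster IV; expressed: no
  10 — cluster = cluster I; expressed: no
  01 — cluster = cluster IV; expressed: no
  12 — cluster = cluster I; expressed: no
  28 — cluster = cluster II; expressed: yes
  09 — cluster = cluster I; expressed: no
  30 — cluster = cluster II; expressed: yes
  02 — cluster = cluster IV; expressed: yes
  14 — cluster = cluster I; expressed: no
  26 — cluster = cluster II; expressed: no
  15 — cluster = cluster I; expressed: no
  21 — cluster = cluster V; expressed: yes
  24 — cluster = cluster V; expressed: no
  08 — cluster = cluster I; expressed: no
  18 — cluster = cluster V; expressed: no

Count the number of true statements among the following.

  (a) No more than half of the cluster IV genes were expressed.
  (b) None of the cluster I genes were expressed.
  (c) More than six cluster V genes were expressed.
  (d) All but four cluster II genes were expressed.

1

(a) cluster IV: |A| = 8, |A ∩ B| = 5; needs |A ∩ B| ≤ |A ∖ B| — false.
(b) cluster I: |A| = 9, |A ∩ B| = 0; needs A ∩ B = ∅ (|A ∩ B| = 0) — true.
(c) cluster V: |A| = 9, |A ∩ B| = 6; needs |A ∩ B| > 6 — false.
(d) cluster II: |A| = 5, |A ∩ B| = 2; needs |A ∖ B| = 4 — false.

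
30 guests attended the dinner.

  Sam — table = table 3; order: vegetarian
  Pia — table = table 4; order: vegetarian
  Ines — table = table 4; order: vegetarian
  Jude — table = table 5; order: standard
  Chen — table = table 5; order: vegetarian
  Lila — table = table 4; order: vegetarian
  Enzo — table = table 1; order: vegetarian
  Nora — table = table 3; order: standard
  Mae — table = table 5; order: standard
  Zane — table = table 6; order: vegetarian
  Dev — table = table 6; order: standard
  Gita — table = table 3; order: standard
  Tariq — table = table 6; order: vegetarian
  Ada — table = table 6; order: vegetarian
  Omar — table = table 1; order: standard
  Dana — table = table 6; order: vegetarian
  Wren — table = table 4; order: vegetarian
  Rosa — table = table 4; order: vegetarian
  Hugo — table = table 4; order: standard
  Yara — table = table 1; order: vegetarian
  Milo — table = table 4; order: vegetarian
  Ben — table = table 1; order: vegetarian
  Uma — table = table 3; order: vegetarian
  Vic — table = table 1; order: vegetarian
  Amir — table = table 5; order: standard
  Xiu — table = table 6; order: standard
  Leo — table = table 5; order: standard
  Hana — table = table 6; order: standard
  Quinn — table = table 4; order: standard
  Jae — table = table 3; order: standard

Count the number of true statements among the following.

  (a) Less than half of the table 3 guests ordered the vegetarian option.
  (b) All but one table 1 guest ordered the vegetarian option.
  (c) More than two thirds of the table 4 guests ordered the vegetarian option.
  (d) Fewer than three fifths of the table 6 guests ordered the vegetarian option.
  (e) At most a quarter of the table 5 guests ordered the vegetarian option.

(a) table 3: |A| = 5, |A ∩ B| = 2; needs |A ∩ B| < |A ∖ B| — true.
(b) table 1: |A| = 5, |A ∩ B| = 4; needs |A ∖ B| = 1 — true.
(c) table 4: |A| = 8, |A ∩ B| = 6; needs |A ∩ B| / |A| > 2/3 — true.
(d) table 6: |A| = 7, |A ∩ B| = 4; needs |A ∩ B| / |A| < 3/5 — true.
(e) table 5: |A| = 5, |A ∩ B| = 1; needs |A ∩ B| / |A| ≤ 1/4 — true.

5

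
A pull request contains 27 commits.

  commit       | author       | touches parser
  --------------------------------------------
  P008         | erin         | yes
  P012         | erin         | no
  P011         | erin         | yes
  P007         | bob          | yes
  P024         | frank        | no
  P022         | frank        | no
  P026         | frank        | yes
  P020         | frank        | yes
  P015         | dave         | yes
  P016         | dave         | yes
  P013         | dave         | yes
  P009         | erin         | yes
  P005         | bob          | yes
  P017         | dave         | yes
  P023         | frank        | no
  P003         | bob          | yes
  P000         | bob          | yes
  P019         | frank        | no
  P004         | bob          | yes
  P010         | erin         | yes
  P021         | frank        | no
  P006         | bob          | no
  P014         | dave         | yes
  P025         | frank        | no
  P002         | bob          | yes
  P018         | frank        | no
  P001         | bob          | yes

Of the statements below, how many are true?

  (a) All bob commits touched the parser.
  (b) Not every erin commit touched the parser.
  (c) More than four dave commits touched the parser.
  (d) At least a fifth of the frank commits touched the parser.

(a) bob: |A| = 8, |A ∩ B| = 7; needs A ⊆ B, i.e. every element of A is in B (|A ∖ B| = 0) — false.
(b) erin: |A| = 5, |A ∩ B| = 4; needs A ⊄ B (|A ∖ B| ≥ 1) — true.
(c) dave: |A| = 5, |A ∩ B| = 5; needs |A ∩ B| > 4 — true.
(d) frank: |A| = 9, |A ∩ B| = 2; needs |A ∩ B| / |A| ≥ 1/5 — true.

3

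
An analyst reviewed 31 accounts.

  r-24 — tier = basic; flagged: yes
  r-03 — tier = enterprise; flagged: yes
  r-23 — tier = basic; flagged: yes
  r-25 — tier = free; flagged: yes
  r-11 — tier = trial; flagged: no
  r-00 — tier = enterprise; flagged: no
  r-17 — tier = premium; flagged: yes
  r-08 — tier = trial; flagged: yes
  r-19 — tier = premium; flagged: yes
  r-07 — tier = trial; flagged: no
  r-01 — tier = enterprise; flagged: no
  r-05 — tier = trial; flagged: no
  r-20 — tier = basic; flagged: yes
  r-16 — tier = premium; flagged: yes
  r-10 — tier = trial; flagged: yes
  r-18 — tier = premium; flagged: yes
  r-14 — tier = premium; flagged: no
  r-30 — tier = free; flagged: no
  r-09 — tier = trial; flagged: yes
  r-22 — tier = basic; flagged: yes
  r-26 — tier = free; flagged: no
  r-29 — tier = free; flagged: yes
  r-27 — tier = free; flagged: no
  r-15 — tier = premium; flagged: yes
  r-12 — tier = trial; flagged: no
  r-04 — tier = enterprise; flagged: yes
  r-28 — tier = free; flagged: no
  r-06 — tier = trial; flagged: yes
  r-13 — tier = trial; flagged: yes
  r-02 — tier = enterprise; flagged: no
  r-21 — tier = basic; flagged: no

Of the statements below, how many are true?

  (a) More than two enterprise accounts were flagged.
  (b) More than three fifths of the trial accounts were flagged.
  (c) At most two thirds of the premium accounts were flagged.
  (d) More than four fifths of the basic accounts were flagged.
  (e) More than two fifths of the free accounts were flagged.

0

(a) enterprise: |A| = 5, |A ∩ B| = 2; needs |A ∩ B| > 2 — false.
(b) trial: |A| = 9, |A ∩ B| = 5; needs |A ∩ B| / |A| > 3/5 — false.
(c) premium: |A| = 6, |A ∩ B| = 5; needs |A ∩ B| / |A| ≤ 2/3 — false.
(d) basic: |A| = 5, |A ∩ B| = 4; needs |A ∩ B| / |A| > 4/5 — false.
(e) free: |A| = 6, |A ∩ B| = 2; needs |A ∩ B| / |A| > 2/5 — false.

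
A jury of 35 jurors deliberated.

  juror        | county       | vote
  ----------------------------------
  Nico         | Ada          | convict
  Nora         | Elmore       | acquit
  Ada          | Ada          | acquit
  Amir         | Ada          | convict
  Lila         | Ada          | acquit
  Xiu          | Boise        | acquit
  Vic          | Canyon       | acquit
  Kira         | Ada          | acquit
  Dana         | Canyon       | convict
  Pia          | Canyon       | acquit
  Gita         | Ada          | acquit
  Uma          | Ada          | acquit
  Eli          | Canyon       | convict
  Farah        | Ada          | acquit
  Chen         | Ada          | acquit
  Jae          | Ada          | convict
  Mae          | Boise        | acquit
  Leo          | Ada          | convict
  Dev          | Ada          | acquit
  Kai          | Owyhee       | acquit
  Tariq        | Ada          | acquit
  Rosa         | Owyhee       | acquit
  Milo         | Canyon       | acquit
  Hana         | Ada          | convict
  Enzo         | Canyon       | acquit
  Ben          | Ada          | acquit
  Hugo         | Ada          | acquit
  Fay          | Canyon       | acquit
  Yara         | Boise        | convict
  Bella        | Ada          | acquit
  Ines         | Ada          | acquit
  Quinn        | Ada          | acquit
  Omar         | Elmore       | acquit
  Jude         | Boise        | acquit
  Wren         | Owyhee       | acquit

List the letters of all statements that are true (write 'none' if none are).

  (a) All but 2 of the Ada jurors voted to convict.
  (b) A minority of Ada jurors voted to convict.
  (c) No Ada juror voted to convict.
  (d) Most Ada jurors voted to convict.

|A| = 19, |A ∩ B| = 5, |A ∖ B| = 14.
(a) |A ∖ B| = 2: fails.
(b) |A ∩ B| < |A ∖ B|: holds.
(c) A ∩ B = ∅ (|A ∩ B| = 0): fails.
(d) |A ∩ B| > |A ∖ B|: fails.

(b)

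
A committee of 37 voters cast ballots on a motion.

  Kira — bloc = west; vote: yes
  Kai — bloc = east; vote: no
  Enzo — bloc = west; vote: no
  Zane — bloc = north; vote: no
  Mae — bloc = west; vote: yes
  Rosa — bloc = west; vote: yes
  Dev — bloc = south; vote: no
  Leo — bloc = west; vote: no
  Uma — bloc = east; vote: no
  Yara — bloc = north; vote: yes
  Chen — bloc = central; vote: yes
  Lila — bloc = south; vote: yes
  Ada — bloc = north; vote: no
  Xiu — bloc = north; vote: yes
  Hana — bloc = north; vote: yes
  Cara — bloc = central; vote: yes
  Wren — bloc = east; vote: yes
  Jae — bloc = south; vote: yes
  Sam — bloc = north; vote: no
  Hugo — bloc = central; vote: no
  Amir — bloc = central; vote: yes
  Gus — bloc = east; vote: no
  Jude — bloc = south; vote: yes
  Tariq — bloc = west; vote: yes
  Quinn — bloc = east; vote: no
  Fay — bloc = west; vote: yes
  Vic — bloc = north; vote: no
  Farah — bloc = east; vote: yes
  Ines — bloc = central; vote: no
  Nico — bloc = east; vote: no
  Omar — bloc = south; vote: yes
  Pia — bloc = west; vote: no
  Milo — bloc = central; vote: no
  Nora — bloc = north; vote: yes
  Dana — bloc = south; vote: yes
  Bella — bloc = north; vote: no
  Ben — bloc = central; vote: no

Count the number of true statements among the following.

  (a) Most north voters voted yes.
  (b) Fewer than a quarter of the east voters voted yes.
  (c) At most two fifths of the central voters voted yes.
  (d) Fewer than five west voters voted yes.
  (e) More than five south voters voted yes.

(a) north: |A| = 9, |A ∩ B| = 4; needs |A ∩ B| > |A ∖ B| — false.
(b) east: |A| = 7, |A ∩ B| = 2; needs |A ∩ B| / |A| < 1/4 — false.
(c) central: |A| = 7, |A ∩ B| = 3; needs |A ∩ B| / |A| ≤ 2/5 — false.
(d) west: |A| = 8, |A ∩ B| = 5; needs |A ∩ B| < 5 — false.
(e) south: |A| = 6, |A ∩ B| = 5; needs |A ∩ B| > 5 — false.

0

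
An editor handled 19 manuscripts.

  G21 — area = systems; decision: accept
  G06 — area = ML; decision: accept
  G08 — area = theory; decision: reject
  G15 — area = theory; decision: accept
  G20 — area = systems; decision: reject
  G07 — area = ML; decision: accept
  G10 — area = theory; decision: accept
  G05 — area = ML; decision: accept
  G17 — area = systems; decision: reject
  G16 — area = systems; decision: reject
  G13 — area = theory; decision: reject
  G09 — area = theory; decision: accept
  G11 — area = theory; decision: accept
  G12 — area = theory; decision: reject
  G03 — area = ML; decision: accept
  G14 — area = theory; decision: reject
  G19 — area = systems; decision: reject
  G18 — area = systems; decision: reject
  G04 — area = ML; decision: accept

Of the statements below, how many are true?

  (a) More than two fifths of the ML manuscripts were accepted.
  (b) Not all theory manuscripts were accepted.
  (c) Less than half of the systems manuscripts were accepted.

(a) ML: |A| = 5, |A ∩ B| = 5; needs |A ∩ B| / |A| > 2/5 — true.
(b) theory: |A| = 8, |A ∩ B| = 4; needs A ⊄ B (|A ∖ B| ≥ 1) — true.
(c) systems: |A| = 6, |A ∩ B| = 1; needs |A ∩ B| < |A ∖ B| — true.

3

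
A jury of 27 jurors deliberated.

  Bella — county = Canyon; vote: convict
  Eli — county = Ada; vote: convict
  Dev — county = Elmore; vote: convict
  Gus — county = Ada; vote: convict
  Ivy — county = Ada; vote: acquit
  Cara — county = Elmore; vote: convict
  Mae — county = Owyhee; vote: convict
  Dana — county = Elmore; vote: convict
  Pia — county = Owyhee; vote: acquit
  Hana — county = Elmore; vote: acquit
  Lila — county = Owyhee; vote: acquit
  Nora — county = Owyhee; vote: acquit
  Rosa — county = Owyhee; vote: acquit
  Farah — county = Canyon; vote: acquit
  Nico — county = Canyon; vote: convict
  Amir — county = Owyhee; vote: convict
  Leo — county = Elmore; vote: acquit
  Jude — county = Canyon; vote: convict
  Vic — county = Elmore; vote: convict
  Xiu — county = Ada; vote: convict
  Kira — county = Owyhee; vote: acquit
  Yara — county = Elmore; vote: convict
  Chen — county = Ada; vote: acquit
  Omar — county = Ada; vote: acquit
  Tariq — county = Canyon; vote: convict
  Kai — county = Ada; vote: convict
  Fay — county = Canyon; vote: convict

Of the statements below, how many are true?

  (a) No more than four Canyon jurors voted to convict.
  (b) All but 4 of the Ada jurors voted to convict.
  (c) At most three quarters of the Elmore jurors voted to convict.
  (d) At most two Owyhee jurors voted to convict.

(a) Canyon: |A| = 6, |A ∩ B| = 5; needs |A ∩ B| ≤ 4 — false.
(b) Ada: |A| = 7, |A ∩ B| = 4; needs |A ∖ B| = 4 — false.
(c) Elmore: |A| = 7, |A ∩ B| = 5; needs |A ∩ B| / |A| ≤ 3/4 — true.
(d) Owyhee: |A| = 7, |A ∩ B| = 2; needs |A ∩ B| ≤ 2 — true.

2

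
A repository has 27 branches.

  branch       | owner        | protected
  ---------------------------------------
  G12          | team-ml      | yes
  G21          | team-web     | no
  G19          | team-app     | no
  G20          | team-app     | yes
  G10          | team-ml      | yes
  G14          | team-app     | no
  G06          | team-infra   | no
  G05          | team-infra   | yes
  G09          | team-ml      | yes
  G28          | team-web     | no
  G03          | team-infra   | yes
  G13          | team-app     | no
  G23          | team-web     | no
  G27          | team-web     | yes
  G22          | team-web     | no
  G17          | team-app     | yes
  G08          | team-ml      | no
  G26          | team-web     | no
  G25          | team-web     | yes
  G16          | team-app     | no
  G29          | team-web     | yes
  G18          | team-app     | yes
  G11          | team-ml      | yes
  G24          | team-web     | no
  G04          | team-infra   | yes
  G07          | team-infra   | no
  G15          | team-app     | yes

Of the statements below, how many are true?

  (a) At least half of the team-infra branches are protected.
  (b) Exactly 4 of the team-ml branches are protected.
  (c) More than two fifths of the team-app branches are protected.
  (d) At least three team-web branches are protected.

4

(a) team-infra: |A| = 5, |A ∩ B| = 3; needs |A ∩ B| ≥ |A ∖ B| — true.
(b) team-ml: |A| = 5, |A ∩ B| = 4; needs |A ∩ B| = 4 — true.
(c) team-app: |A| = 8, |A ∩ B| = 4; needs |A ∩ B| / |A| > 2/5 — true.
(d) team-web: |A| = 9, |A ∩ B| = 3; needs |A ∩ B| ≥ 3 — true.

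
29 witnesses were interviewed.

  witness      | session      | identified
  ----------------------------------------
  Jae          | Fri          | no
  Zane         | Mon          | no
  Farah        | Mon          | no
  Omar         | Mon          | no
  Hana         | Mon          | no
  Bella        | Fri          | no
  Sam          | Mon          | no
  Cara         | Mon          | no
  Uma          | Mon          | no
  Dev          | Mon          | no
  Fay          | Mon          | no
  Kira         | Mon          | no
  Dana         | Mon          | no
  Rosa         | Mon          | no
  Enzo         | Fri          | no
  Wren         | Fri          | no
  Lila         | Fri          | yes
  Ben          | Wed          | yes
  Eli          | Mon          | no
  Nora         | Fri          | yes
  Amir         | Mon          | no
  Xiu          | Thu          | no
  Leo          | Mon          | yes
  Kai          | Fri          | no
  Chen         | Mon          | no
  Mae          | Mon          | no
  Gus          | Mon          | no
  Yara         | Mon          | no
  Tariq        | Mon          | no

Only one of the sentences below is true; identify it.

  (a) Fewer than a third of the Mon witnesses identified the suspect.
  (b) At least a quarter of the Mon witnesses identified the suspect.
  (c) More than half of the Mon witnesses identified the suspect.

|A| = 20, |A ∩ B| = 1, |A ∖ B| = 19.
(a) requires |A ∩ B| / |A| < 1/3: true.
(b) requires |A ∩ B| / |A| ≥ 1/4: false.
(c) requires |A ∩ B| > |A ∖ B|: false.

(a)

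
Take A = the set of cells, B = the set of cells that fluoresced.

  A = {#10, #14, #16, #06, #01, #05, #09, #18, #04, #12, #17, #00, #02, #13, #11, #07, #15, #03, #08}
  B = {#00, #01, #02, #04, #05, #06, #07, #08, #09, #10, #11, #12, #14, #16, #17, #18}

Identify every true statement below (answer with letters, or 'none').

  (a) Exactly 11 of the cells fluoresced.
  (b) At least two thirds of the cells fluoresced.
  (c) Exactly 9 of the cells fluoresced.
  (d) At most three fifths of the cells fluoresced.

(b)

|A| = 19, |A ∩ B| = 16, |A ∖ B| = 3.
(a) |A ∩ B| = 11: fails.
(b) |A ∩ B| / |A| ≥ 2/3: holds.
(c) |A ∩ B| = 9: fails.
(d) |A ∩ B| / |A| ≤ 3/5: fails.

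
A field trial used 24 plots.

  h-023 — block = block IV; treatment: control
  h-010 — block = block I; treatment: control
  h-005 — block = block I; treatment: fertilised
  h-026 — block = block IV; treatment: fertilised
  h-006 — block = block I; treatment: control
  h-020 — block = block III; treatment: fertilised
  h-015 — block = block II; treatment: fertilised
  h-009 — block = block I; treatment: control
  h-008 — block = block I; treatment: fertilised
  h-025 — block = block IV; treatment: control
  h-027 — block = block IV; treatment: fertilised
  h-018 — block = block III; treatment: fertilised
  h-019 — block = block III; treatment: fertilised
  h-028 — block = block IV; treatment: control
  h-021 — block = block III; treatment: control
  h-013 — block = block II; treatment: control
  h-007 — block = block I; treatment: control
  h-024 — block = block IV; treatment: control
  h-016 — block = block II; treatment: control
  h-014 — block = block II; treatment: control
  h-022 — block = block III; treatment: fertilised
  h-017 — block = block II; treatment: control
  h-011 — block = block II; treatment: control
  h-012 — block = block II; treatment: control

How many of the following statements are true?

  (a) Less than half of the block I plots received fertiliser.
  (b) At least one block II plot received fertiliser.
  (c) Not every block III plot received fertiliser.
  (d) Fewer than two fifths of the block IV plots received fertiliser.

(a) block I: |A| = 6, |A ∩ B| = 2; needs |A ∩ B| < |A ∖ B| — true.
(b) block II: |A| = 7, |A ∩ B| = 1; needs A ∩ B ≠ ∅ (|A ∩ B| ≥ 1) — true.
(c) block III: |A| = 5, |A ∩ B| = 4; needs A ⊄ B (|A ∖ B| ≥ 1) — true.
(d) block IV: |A| = 6, |A ∩ B| = 2; needs |A ∩ B| / |A| < 2/5 — true.

4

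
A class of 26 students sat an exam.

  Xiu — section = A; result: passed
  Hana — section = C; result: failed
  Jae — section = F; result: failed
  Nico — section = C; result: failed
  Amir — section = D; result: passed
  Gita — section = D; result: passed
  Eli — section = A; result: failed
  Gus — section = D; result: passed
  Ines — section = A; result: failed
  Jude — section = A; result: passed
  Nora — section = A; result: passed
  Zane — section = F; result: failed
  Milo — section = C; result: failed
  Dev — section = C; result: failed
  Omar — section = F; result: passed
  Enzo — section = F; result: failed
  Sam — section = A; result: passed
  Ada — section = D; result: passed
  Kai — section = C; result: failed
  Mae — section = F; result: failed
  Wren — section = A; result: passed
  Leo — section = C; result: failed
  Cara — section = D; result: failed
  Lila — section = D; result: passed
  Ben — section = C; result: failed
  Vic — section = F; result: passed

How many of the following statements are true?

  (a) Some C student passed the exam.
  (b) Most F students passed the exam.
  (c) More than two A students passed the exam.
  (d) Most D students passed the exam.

2

(a) C: |A| = 7, |A ∩ B| = 0; needs A ∩ B ≠ ∅ (|A ∩ B| ≥ 1) — false.
(b) F: |A| = 6, |A ∩ B| = 2; needs |A ∩ B| > |A ∖ B| — false.
(c) A: |A| = 7, |A ∩ B| = 5; needs |A ∩ B| > 2 — true.
(d) D: |A| = 6, |A ∩ B| = 5; needs |A ∩ B| > |A ∖ B| — true.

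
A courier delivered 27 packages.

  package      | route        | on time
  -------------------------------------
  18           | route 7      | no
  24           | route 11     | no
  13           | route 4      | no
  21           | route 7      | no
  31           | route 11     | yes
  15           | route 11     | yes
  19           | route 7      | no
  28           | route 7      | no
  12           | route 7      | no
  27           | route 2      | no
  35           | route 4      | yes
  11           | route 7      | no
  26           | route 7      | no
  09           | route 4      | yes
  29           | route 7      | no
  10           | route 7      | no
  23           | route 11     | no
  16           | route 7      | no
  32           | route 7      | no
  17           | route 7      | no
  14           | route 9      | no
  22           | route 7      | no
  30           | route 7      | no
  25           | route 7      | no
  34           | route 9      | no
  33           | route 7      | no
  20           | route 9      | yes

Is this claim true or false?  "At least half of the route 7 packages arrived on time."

False

'At least half of the route 7 packages arrived on time' holds iff |A ∩ B| ≥ |A ∖ B|.
|A| = 16, |A ∩ B| = 0, |A ∖ B| = 16.
0 < 16, so the statement is false.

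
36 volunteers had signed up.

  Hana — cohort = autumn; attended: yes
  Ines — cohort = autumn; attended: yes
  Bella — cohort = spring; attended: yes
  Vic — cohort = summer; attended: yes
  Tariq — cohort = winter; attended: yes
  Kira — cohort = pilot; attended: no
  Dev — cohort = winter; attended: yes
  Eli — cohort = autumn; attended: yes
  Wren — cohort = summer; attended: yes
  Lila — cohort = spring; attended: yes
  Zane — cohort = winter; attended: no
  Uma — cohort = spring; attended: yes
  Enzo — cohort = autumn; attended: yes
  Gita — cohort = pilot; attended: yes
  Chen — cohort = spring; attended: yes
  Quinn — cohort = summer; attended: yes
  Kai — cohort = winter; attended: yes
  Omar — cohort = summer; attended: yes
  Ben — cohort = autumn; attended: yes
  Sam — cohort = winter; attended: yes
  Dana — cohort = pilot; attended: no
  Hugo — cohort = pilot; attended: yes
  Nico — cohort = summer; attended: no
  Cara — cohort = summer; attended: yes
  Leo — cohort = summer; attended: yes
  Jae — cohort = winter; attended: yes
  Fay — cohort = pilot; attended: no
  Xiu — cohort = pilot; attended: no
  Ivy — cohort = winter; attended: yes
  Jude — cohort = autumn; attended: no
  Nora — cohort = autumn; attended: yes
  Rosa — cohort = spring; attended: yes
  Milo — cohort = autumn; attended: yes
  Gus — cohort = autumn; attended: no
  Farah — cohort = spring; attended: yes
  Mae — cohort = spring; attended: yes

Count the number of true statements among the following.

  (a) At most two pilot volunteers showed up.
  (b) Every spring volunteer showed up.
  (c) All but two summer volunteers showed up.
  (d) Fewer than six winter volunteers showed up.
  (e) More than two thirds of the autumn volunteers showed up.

(a) pilot: |A| = 6, |A ∩ B| = 2; needs |A ∩ B| ≤ 2 — true.
(b) spring: |A| = 7, |A ∩ B| = 7; needs A ⊆ B, i.e. every element of A is in B (|A ∖ B| = 0) — true.
(c) summer: |A| = 7, |A ∩ B| = 6; needs |A ∖ B| = 2 — false.
(d) winter: |A| = 7, |A ∩ B| = 6; needs |A ∩ B| < 6 — false.
(e) autumn: |A| = 9, |A ∩ B| = 7; needs |A ∩ B| / |A| > 2/3 — true.

3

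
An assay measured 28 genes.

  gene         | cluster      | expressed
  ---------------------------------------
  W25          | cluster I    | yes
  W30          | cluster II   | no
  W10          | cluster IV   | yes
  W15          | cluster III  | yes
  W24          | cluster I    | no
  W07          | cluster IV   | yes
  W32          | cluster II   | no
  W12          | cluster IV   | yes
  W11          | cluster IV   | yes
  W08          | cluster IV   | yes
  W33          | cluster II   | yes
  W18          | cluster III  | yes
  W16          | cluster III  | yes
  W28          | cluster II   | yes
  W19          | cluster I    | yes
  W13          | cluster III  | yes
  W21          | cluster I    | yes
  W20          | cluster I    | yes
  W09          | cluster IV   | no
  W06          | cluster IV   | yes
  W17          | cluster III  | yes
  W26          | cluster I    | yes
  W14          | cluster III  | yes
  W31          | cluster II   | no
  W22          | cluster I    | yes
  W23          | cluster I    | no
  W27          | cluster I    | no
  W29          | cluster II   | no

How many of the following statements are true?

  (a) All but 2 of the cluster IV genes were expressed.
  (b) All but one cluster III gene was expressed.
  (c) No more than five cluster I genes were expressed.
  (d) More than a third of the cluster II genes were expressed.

0

(a) cluster IV: |A| = 7, |A ∩ B| = 6; needs |A ∖ B| = 2 — false.
(b) cluster III: |A| = 6, |A ∩ B| = 6; needs |A ∖ B| = 1 — false.
(c) cluster I: |A| = 9, |A ∩ B| = 6; needs |A ∩ B| ≤ 5 — false.
(d) cluster II: |A| = 6, |A ∩ B| = 2; needs |A ∩ B| / |A| > 1/3 — false.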